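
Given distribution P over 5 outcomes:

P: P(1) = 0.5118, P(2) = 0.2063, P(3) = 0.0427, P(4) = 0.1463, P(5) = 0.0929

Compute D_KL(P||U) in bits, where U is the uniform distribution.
0.4391 bits

U(i) = 1/5 for all i

D_KL(P||U) = Σ P(x) log₂(P(x) / (1/5))
           = Σ P(x) log₂(P(x)) + log₂(5)
           = log₂(5) - H(P)

H(P) = -Σ P(x) log₂(P(x)):
  -P(1)·log₂(P(1)) = -(0.5118)·log₂(0.5118) = 0.49458
  -P(2)·log₂(P(2)) = -(0.2063)·log₂(0.2063) = 0.46978
  -P(3)·log₂(P(3)) = -(0.0427)·log₂(0.0427) = 0.19427
  -P(4)·log₂(P(4)) = -(0.1463)·log₂(0.1463) = 0.40569
  -P(5)·log₂(P(5)) = -(0.0929)·log₂(0.0929) = 0.31848
H(P) = 0.49458 + 0.46978 + 0.19427 + 0.40569 + 0.31848 = 1.88280 bits

log₂(5) = 2.32193 bits

D_KL(P||U) = 2.32193 - 1.88280 = 0.43913 ≈ 0.4391 bits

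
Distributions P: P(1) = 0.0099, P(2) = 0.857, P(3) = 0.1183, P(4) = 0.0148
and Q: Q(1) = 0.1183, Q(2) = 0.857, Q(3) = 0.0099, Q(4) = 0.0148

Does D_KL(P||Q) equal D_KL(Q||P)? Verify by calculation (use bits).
D_KL(P||Q) = 0.3880 bits, D_KL(Q||P) = 0.3880 bits. Yes — for this pair D_KL(P||Q) = D_KL(Q||P).

D_KL(P||Q) = Σ P(x) log₂(P(x)/Q(x))

Computing term by term:
  P(1)·log₂(P(1)/Q(1)) = 0.0099·log₂(0.0099/0.1183) = -0.03543
  P(2)·log₂(P(2)/Q(2)) = 0.857·log₂(0.857/0.857) = 0.00000
  P(3)·log₂(P(3)/Q(3)) = 0.1183·log₂(0.1183/0.0099) = 0.42338
  P(4)·log₂(P(4)/Q(4)) = 0.0148·log₂(0.0148/0.0148) = 0.00000

D_KL(P||Q) = -0.03543 + 0.00000 + 0.42338 + 0.00000 = 0.38795 ≈ 0.3880 bits

D_KL(Q||P) = Σ Q(x) log₂(Q(x)/P(x))

Computing term by term:
  Q(1)·log₂(Q(1)/P(1)) = 0.1183·log₂(0.1183/0.0099) = 0.42338
  Q(2)·log₂(Q(2)/P(2)) = 0.857·log₂(0.857/0.857) = 0.00000
  Q(3)·log₂(Q(3)/P(3)) = 0.0099·log₂(0.0099/0.1183) = -0.03543
  Q(4)·log₂(Q(4)/P(4)) = 0.0148·log₂(0.0148/0.0148) = 0.00000

D_KL(Q||P) = 0.42338 + 0.00000 - 0.03543 + 0.00000 = 0.38795 ≈ 0.3880 bits

These ARE equal here. Q is P with outcomes relabeled (Q(1) = P(3), Q(3) = P(1)) by a relabeling that is its own inverse, so the two sums contain exactly the same terms in a different order. This is a special case — KL divergence is not symmetric in general: D_KL(P||Q) ≠ D_KL(Q||P) for most P, Q.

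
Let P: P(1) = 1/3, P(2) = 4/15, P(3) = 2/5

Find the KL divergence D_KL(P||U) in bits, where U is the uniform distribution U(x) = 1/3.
0.0194 bits

U(i) = 1/3 for all i

D_KL(P||U) = Σ P(x) log₂(P(x) / (1/3))
           = Σ P(x) log₂(P(x)) + log₂(3)
           = log₂(3) - H(P)

H(P) = -Σ P(x) log₂(P(x)):
  -P(1)·log₂(P(1)) = -(1/3)·log₂(1/3) = 0.52832
  -P(2)·log₂(P(2)) = -(4/15)·log₂(4/15) = 0.50850
  -P(3)·log₂(P(3)) = -(2/5)·log₂(2/5) = 0.52877
H(P) = 0.52832 + 0.50850 + 0.52877 = 1.56559 bits

log₂(3) = 1.58496 bits

D_KL(P||U) = 1.58496 - 1.56559 = 0.01937 ≈ 0.0194 bits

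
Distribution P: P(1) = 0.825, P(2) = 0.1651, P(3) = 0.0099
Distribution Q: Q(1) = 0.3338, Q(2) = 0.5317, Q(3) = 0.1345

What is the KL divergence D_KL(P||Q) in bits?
0.7611 bits

D_KL(P||Q) = Σ P(x) log₂(P(x)/Q(x))

Computing term by term:
  P(1)·log₂(P(1)/Q(1)) = 0.825·log₂(0.825/0.3338) = 1.07696
  P(2)·log₂(P(2)/Q(2)) = 0.1651·log₂(0.1651/0.5317) = -0.27857
  P(3)·log₂(P(3)/Q(3)) = 0.0099·log₂(0.0099/0.1345) = -0.03726

D_KL(P||Q) = 1.07696 - 0.27857 - 0.03726 = 0.76113 ≈ 0.7611 bits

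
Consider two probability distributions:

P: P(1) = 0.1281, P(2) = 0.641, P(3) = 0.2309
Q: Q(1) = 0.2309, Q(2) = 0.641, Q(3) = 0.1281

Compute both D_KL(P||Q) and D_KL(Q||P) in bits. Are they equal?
D_KL(P||Q) = 0.0874 bits, D_KL(Q||P) = 0.0874 bits. Yes, in this case they are equal (although KL divergence is not symmetric in general).

D_KL(P||Q) = Σ P(x) log₂(P(x)/Q(x))

Computing term by term:
  P(1)·log₂(P(1)/Q(1)) = 0.1281·log₂(0.1281/0.2309) = -0.10888
  P(2)·log₂(P(2)/Q(2)) = 0.641·log₂(0.641/0.641) = 0.00000
  P(3)·log₂(P(3)/Q(3)) = 0.2309·log₂(0.2309/0.1281) = 0.19626

D_KL(P||Q) = -0.10888 + 0.00000 + 0.19626 = 0.08738 ≈ 0.0874 bits

D_KL(Q||P) = Σ Q(x) log₂(Q(x)/P(x))

Computing term by term:
  Q(1)·log₂(Q(1)/P(1)) = 0.2309·log₂(0.2309/0.1281) = 0.19626
  Q(2)·log₂(Q(2)/P(2)) = 0.641·log₂(0.641/0.641) = 0.00000
  Q(3)·log₂(Q(3)/P(3)) = 0.1281·log₂(0.1281/0.2309) = -0.10888

D_KL(Q||P) = 0.19626 + 0.00000 - 0.10888 = 0.08738 ≈ 0.0874 bits

These ARE equal here. Q is P with outcomes relabeled (Q(1) = P(3), Q(3) = P(1)) by a relabeling that is its own inverse, so the two sums contain exactly the same terms in a different order. This is a special case — KL divergence is not symmetric in general: D_KL(P||Q) ≠ D_KL(Q||P) for most P, Q.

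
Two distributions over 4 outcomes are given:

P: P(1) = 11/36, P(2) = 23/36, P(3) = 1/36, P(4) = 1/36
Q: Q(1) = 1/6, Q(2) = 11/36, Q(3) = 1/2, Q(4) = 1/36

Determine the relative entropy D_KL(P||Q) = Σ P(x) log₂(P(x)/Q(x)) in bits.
0.8312 bits

D_KL(P||Q) = Σ P(x) log₂(P(x)/Q(x))

Computing term by term:
  P(1)·log₂(P(1)/Q(1)) = (11/36)·log₂((11/36)/(1/6)) = 0.26720
  P(2)·log₂(P(2)/Q(2)) = (23/36)·log₂((23/36)/(11/36)) = 0.67986
  P(3)·log₂(P(3)/Q(3)) = (1/36)·log₂((1/36)/(1/2)) = -0.11583
  P(4)·log₂(P(4)/Q(4)) = (1/36)·log₂((1/36)/(1/36)) = 0.00000

D_KL(P||Q) = 0.26720 + 0.67986 - 0.11583 + 0.00000 = 0.83123 ≈ 0.8312 bits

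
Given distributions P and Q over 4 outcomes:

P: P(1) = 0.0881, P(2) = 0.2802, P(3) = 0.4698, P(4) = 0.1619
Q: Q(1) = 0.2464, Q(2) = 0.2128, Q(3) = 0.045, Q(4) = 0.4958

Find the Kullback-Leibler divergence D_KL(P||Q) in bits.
1.3089 bits

D_KL(P||Q) = Σ P(x) log₂(P(x)/Q(x))

Computing term by term:
  P(1)·log₂(P(1)/Q(1)) = 0.0881·log₂(0.0881/0.2464) = -0.13072
  P(2)·log₂(P(2)/Q(2)) = 0.2802·log₂(0.2802/0.2128) = 0.11123
  P(3)·log₂(P(3)/Q(3)) = 0.4698·log₂(0.4698/0.045) = 1.58983
  P(4)·log₂(P(4)/Q(4)) = 0.1619·log₂(0.1619/0.4958) = -0.26141

D_KL(P||Q) = -0.13072 + 0.11123 + 1.58983 - 0.26141 = 1.30893 ≈ 1.3089 bits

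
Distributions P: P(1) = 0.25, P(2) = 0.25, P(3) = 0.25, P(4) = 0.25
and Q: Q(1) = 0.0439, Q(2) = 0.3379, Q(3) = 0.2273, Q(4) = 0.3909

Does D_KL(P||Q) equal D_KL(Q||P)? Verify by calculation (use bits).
D_KL(P||Q) = 0.3919 bits, D_KL(Q||P) = 0.2576 bits. No — D_KL(P||Q) ≠ D_KL(Q||P) for this pair.

D_KL(P||Q) = Σ P(x) log₂(P(x)/Q(x))

Computing term by term:
  P(1)·log₂(P(1)/Q(1)) = 0.25·log₂(0.25/0.0439) = 0.62741
  P(2)·log₂(P(2)/Q(2)) = 0.25·log₂(0.25/0.3379) = -0.10867
  P(3)·log₂(P(3)/Q(3)) = 0.25·log₂(0.25/0.2273) = 0.03433
  P(4)·log₂(P(4)/Q(4)) = 0.25·log₂(0.25/0.3909) = -0.16122

D_KL(P||Q) = 0.62741 - 0.10867 + 0.03433 - 0.16122 = 0.39185 ≈ 0.3919 bits

D_KL(Q||P) = Σ Q(x) log₂(Q(x)/P(x))

Computing term by term:
  Q(1)·log₂(Q(1)/P(1)) = 0.0439·log₂(0.0439/0.25) = -0.11017
  Q(2)·log₂(Q(2)/P(2)) = 0.3379·log₂(0.3379/0.25) = 0.14687
  Q(3)·log₂(Q(3)/P(3)) = 0.2273·log₂(0.2273/0.25) = -0.03122
  Q(4)·log₂(Q(4)/P(4)) = 0.3909·log₂(0.3909/0.25) = 0.25208

D_KL(Q||P) = -0.11017 + 0.14687 - 0.03122 + 0.25208 = 0.25756 ≈ 0.2576 bits

These are NOT equal (difference: 0.1343 bits). KL divergence is asymmetric: D_KL(P||Q) ≠ D_KL(Q||P) in general.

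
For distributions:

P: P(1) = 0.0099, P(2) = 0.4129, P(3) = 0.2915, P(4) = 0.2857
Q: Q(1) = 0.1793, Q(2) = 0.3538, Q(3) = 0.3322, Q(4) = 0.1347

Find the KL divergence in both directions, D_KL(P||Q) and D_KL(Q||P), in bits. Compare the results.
D_KL(P||Q) = 0.3056 bits, D_KL(Q||P) = 0.5869 bits. D_KL(Q||P) is larger than D_KL(P||Q) by 0.2813 bits; the two directions differ.

D_KL(P||Q) = Σ P(x) log₂(P(x)/Q(x))

Computing term by term:
  P(1)·log₂(P(1)/Q(1)) = 0.0099·log₂(0.0099/0.1793) = -0.04137
  P(2)·log₂(P(2)/Q(2)) = 0.4129·log₂(0.4129/0.3538) = 0.09202
  P(3)·log₂(P(3)/Q(3)) = 0.2915·log₂(0.2915/0.3322) = -0.05496
  P(4)·log₂(P(4)/Q(4)) = 0.2857·log₂(0.2857/0.1347) = 0.30991

D_KL(P||Q) = -0.04137 + 0.09202 - 0.05496 + 0.30991 = 0.30560 ≈ 0.3056 bits

D_KL(Q||P) = Σ Q(x) log₂(Q(x)/P(x))

Computing term by term:
  Q(1)·log₂(Q(1)/P(1)) = 0.1793·log₂(0.1793/0.0099) = 0.74926
  Q(2)·log₂(Q(2)/P(2)) = 0.3538·log₂(0.3538/0.4129) = -0.07885
  Q(3)·log₂(Q(3)/P(3)) = 0.3322·log₂(0.3322/0.2915) = 0.06264
  Q(4)·log₂(Q(4)/P(4)) = 0.1347·log₂(0.1347/0.2857) = -0.14612

D_KL(Q||P) = 0.74926 - 0.07885 + 0.06264 - 0.14612 = 0.58693 ≈ 0.5869 bits

These are NOT equal (difference: 0.2813 bits). KL divergence is asymmetric: D_KL(P||Q) ≠ D_KL(Q||P) in general.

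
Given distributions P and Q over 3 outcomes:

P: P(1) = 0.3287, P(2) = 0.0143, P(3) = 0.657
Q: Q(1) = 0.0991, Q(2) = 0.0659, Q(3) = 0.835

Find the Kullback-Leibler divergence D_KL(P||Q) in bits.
0.3098 bits

D_KL(P||Q) = Σ P(x) log₂(P(x)/Q(x))

Computing term by term:
  P(1)·log₂(P(1)/Q(1)) = 0.3287·log₂(0.3287/0.0991) = 0.56859
  P(2)·log₂(P(2)/Q(2)) = 0.0143·log₂(0.0143/0.0659) = -0.03152
  P(3)·log₂(P(3)/Q(3)) = 0.657·log₂(0.657/0.835) = -0.22725

D_KL(P||Q) = 0.56859 - 0.03152 - 0.22725 = 0.30982 ≈ 0.3098 bits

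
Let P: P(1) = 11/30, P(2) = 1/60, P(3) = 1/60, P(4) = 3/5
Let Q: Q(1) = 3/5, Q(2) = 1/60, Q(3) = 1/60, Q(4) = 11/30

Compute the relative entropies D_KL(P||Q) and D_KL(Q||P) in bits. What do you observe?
D_KL(P||Q) = 0.1658 bits, D_KL(Q||P) = 0.1658 bits. The two directions give the same value here, because Q is a self-inverse relabeling of P; in general KL divergence is asymmetric.

D_KL(P||Q) = Σ P(x) log₂(P(x)/Q(x))

Computing term by term:
  P(1)·log₂(P(1)/Q(1)) = (11/30)·log₂((11/30)/(3/5)) = -0.26051
  P(2)·log₂(P(2)/Q(2)) = (1/60)·log₂((1/60)/(1/60)) = 0.00000
  P(3)·log₂(P(3)/Q(3)) = (1/60)·log₂((1/60)/(1/60)) = 0.00000
  P(4)·log₂(P(4)/Q(4)) = (3/5)·log₂((3/5)/(11/30)) = 0.42630

D_KL(P||Q) = -0.26051 + 0.00000 + 0.00000 + 0.42630 = 0.16579 ≈ 0.1658 bits

D_KL(Q||P) = Σ Q(x) log₂(Q(x)/P(x))

Computing term by term:
  Q(1)·log₂(Q(1)/P(1)) = (3/5)·log₂((3/5)/(11/30)) = 0.42630
  Q(2)·log₂(Q(2)/P(2)) = (1/60)·log₂((1/60)/(1/60)) = 0.00000
  Q(3)·log₂(Q(3)/P(3)) = (1/60)·log₂((1/60)/(1/60)) = 0.00000
  Q(4)·log₂(Q(4)/P(4)) = (11/30)·log₂((11/30)/(3/5)) = -0.26051

D_KL(Q||P) = 0.42630 + 0.00000 + 0.00000 - 0.26051 = 0.16579 ≈ 0.1658 bits

These ARE equal here. Q is P with outcomes relabeled (Q(1) = P(4), Q(2) = P(3), Q(3) = P(2), Q(4) = P(1)) by a relabeling that is its own inverse, so the two sums contain exactly the same terms in a different order. This is a special case — KL divergence is not symmetric in general: D_KL(P||Q) ≠ D_KL(Q||P) for most P, Q.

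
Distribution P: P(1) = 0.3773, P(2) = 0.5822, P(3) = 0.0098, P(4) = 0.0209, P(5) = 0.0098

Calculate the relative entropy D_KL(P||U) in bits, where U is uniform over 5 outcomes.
1.0896 bits

U(i) = 1/5 for all i

D_KL(P||U) = Σ P(x) log₂(P(x) / (1/5))
           = Σ P(x) log₂(P(x)) + log₂(5)
           = log₂(5) - H(P)

H(P) = -Σ P(x) log₂(P(x)):
  -P(1)·log₂(P(1)) = -(0.3773)·log₂(0.3773) = 0.53057
  -P(2)·log₂(P(2)) = -(0.5822)·log₂(0.5822) = 0.45436
  -P(3)·log₂(P(3)) = -(0.0098)·log₂(0.0098) = 0.06540
  -P(4)·log₂(P(4)) = -(0.0209)·log₂(0.0209) = 0.11663
  -P(5)·log₂(P(5)) = -(0.0098)·log₂(0.0098) = 0.06540
H(P) = 0.53057 + 0.45436 + 0.06540 + 0.11663 + 0.06540 = 1.23236 bits

log₂(5) = 2.32193 bits

D_KL(P||U) = 2.32193 - 1.23236 = 1.08957 ≈ 1.0896 bits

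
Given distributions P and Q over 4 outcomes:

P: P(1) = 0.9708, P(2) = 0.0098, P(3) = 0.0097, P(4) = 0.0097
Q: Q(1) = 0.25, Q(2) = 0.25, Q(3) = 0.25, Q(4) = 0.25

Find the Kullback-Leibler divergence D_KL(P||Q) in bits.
1.7634 bits

D_KL(P||Q) = Σ P(x) log₂(P(x)/Q(x))

Computing term by term:
  P(1)·log₂(P(1)/Q(1)) = 0.9708·log₂(0.9708/0.25) = 1.90009
  P(2)·log₂(P(2)/Q(2)) = 0.0098·log₂(0.0098/0.25) = -0.04580
  P(3)·log₂(P(3)/Q(3)) = 0.0097·log₂(0.0097/0.25) = -0.04547
  P(4)·log₂(P(4)/Q(4)) = 0.0097·log₂(0.0097/0.25) = -0.04547

D_KL(P||Q) = 1.90009 - 0.04580 - 0.04547 - 0.04547 = 1.76335 ≈ 1.7634 bits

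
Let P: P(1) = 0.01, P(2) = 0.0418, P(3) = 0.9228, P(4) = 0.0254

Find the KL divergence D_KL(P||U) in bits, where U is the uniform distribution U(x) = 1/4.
1.5005 bits

U(i) = 1/4 for all i

D_KL(P||U) = Σ P(x) log₂(P(x) / (1/4))
           = Σ P(x) log₂(P(x)) + log₂(4)
           = log₂(4) - H(P)

H(P) = -Σ P(x) log₂(P(x)):
  -P(1)·log₂(P(1)) = -(0.01)·log₂(0.01) = 0.06644
  -P(2)·log₂(P(2)) = -(0.0418)·log₂(0.0418) = 0.19146
  -P(3)·log₂(P(3)) = -(0.9228)·log₂(0.9228) = 0.10696
  -P(4)·log₂(P(4)) = -(0.0254)·log₂(0.0254) = 0.13460
H(P) = 0.06644 + 0.19146 + 0.10696 + 0.13460 = 0.49946 bits

log₂(4) = 2.00000 bits

D_KL(P||U) = 2.00000 - 0.49946 = 1.50054 ≈ 1.5005 bits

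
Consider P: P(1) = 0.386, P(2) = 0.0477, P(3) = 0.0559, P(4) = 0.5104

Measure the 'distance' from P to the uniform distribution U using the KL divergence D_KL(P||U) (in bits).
0.5327 bits

U(i) = 1/4 for all i

D_KL(P||U) = Σ P(x) log₂(P(x) / (1/4))
           = Σ P(x) log₂(P(x)) + log₂(4)
           = log₂(4) - H(P)

H(P) = -Σ P(x) log₂(P(x)):
  -P(1)·log₂(P(1)) = -(0.386)·log₂(0.386) = 0.53010
  -P(2)·log₂(P(2)) = -(0.0477)·log₂(0.0477) = 0.20940
  -P(3)·log₂(P(3)) = -(0.0559)·log₂(0.0559) = 0.23260
  -P(4)·log₂(P(4)) = -(0.5104)·log₂(0.5104) = 0.49524
H(P) = 0.53010 + 0.20940 + 0.23260 + 0.49524 = 1.46734 bits

log₂(4) = 2.00000 bits

D_KL(P||U) = 2.00000 - 1.46734 = 0.53266 ≈ 0.5327 bits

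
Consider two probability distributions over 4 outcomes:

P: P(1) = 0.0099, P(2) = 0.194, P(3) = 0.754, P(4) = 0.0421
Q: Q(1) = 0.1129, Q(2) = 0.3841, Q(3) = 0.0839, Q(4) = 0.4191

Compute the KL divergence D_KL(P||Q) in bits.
2.0230 bits

D_KL(P||Q) = Σ P(x) log₂(P(x)/Q(x))

Computing term by term:
  P(1)·log₂(P(1)/Q(1)) = 0.0099·log₂(0.0099/0.1129) = -0.03476
  P(2)·log₂(P(2)/Q(2)) = 0.194·log₂(0.194/0.3841) = -0.19117
  P(3)·log₂(P(3)/Q(3)) = 0.754·log₂(0.754/0.0839) = 2.38854
  P(4)·log₂(P(4)/Q(4)) = 0.0421·log₂(0.0421/0.4191) = -0.13958

D_KL(P||Q) = -0.03476 - 0.19117 + 2.38854 - 0.13958 = 2.02303 ≈ 2.0230 bits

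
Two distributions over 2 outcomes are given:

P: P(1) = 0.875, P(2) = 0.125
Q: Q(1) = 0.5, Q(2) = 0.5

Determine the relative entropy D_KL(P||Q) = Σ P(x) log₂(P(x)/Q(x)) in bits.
0.4564 bits

D_KL(P||Q) = Σ P(x) log₂(P(x)/Q(x))

Computing term by term:
  P(1)·log₂(P(1)/Q(1)) = 0.875·log₂(0.875/0.5) = 0.70644
  P(2)·log₂(P(2)/Q(2)) = 0.125·log₂(0.125/0.5) = -0.25000

D_KL(P||Q) = 0.70644 - 0.25000 = 0.45644 ≈ 0.4564 bits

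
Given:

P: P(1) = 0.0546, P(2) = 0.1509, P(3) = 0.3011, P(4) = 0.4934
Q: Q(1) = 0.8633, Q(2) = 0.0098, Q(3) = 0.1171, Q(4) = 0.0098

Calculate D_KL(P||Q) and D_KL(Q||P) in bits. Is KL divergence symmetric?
D_KL(P||Q) = 3.5776 bits, D_KL(Q||P) = 3.1848 bits. No, KL divergence is not symmetric.

D_KL(P||Q) = Σ P(x) log₂(P(x)/Q(x))

Computing term by term:
  P(1)·log₂(P(1)/Q(1)) = 0.0546·log₂(0.0546/0.8633) = -0.21747
  P(2)·log₂(P(2)/Q(2)) = 0.1509·log₂(0.1509/0.0098) = 0.59525
  P(3)·log₂(P(3)/Q(3)) = 0.3011·log₂(0.3011/0.1171) = 0.41025
  P(4)·log₂(P(4)/Q(4)) = 0.4934·log₂(0.4934/0.0098) = 2.78960

D_KL(P||Q) = -0.21747 + 0.59525 + 0.41025 + 2.78960 = 3.57763 ≈ 3.5776 bits

D_KL(Q||P) = Σ Q(x) log₂(Q(x)/P(x))

Computing term by term:
  Q(1)·log₂(Q(1)/P(1)) = 0.8633·log₂(0.8633/0.0546) = 3.43843
  Q(2)·log₂(Q(2)/P(2)) = 0.0098·log₂(0.0098/0.1509) = -0.03866
  Q(3)·log₂(Q(3)/P(3)) = 0.1171·log₂(0.1171/0.3011) = -0.15955
  Q(4)·log₂(Q(4)/P(4)) = 0.0098·log₂(0.0098/0.4934) = -0.05541

D_KL(Q||P) = 3.43843 - 0.03866 - 0.15955 - 0.05541 = 3.18481 ≈ 3.1848 bits

These are NOT equal (difference: 0.3928 bits). KL divergence is asymmetric: D_KL(P||Q) ≠ D_KL(Q||P) in general.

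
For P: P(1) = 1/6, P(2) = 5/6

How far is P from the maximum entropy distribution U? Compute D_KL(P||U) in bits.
0.3500 bits

U(i) = 1/2 for all i

D_KL(P||U) = Σ P(x) log₂(P(x) / (1/2))
           = Σ P(x) log₂(P(x)) + log₂(2)
           = log₂(2) - H(P)

H(P) = -Σ P(x) log₂(P(x)):
  -P(1)·log₂(P(1)) = -(1/6)·log₂(1/6) = 0.43083
  -P(2)·log₂(P(2)) = -(5/6)·log₂(5/6) = 0.21920
H(P) = 0.43083 + 0.21920 = 0.65003 bits

log₂(2) = 1.00000 bits

D_KL(P||U) = 1.00000 - 0.65003 = 0.34997 ≈ 0.3500 bits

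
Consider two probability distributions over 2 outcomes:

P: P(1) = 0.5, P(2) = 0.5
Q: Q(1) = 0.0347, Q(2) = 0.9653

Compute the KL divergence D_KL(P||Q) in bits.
1.4499 bits

D_KL(P||Q) = Σ P(x) log₂(P(x)/Q(x))

Computing term by term:
  P(1)·log₂(P(1)/Q(1)) = 0.5·log₂(0.5/0.0347) = 1.92446
  P(2)·log₂(P(2)/Q(2)) = 0.5·log₂(0.5/0.9653) = -0.47452

D_KL(P||Q) = 1.92446 - 0.47452 = 1.44994 ≈ 1.4499 bits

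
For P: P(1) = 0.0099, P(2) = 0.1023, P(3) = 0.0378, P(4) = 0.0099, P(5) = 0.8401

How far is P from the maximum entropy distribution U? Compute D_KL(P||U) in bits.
1.4638 bits

U(i) = 1/5 for all i

D_KL(P||U) = Σ P(x) log₂(P(x) / (1/5))
           = Σ P(x) log₂(P(x)) + log₂(5)
           = log₂(5) - H(P)

H(P) = -Σ P(x) log₂(P(x)):
  -P(1)·log₂(P(1)) = -(0.0099)·log₂(0.0099) = 0.06592
  -P(2)·log₂(P(2)) = -(0.1023)·log₂(0.1023) = 0.33648
  -P(3)·log₂(P(3)) = -(0.0378)·log₂(0.0378) = 0.17862
  -P(4)·log₂(P(4)) = -(0.0099)·log₂(0.0099) = 0.06592
  -P(5)·log₂(P(5)) = -(0.8401)·log₂(0.8401) = 0.21117
H(P) = 0.06592 + 0.33648 + 0.17862 + 0.06592 + 0.21117 = 0.85811 bits

log₂(5) = 2.32193 bits

D_KL(P||U) = 2.32193 - 0.85811 = 1.46382 ≈ 1.4638 bits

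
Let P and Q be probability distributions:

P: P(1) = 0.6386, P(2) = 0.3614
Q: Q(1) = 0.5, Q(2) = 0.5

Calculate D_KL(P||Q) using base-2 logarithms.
0.0562 bits

D_KL(P||Q) = Σ P(x) log₂(P(x)/Q(x))

Computing term by term:
  P(1)·log₂(P(1)/Q(1)) = 0.6386·log₂(0.6386/0.5) = 0.22542
  P(2)·log₂(P(2)/Q(2)) = 0.3614·log₂(0.3614/0.5) = -0.16926

D_KL(P||Q) = 0.22542 - 0.16926 = 0.05616 ≈ 0.0562 bits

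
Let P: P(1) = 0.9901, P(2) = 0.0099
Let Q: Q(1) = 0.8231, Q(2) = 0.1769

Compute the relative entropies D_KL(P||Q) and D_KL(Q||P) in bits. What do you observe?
D_KL(P||Q) = 0.2227 bits, D_KL(Q||P) = 0.5164 bits. The two directions give different values (D_KL(Q||P) exceeds D_KL(P||Q) by 0.2937 bits): KL divergence is asymmetric.

D_KL(P||Q) = Σ P(x) log₂(P(x)/Q(x))

Computing term by term:
  P(1)·log₂(P(1)/Q(1)) = 0.9901·log₂(0.9901/0.8231) = 0.26387
  P(2)·log₂(P(2)/Q(2)) = 0.0099·log₂(0.0099/0.1769) = -0.04118

D_KL(P||Q) = 0.26387 - 0.04118 = 0.22269 ≈ 0.2227 bits

D_KL(Q||P) = Σ Q(x) log₂(Q(x)/P(x))

Computing term by term:
  Q(1)·log₂(Q(1)/P(1)) = 0.8231·log₂(0.8231/0.9901) = -0.21936
  Q(2)·log₂(Q(2)/P(2)) = 0.1769·log₂(0.1769/0.0099) = 0.73579

D_KL(Q||P) = -0.21936 + 0.73579 = 0.51643 ≈ 0.5164 bits

These are NOT equal (difference: 0.2937 bits). KL divergence is asymmetric: D_KL(P||Q) ≠ D_KL(Q||P) in general.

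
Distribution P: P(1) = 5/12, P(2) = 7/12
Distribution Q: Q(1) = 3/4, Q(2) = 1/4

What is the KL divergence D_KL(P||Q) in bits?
0.3597 bits

D_KL(P||Q) = Σ P(x) log₂(P(x)/Q(x))

Computing term by term:
  P(1)·log₂(P(1)/Q(1)) = (5/12)·log₂((5/12)/(3/4)) = -0.35333
  P(2)·log₂(P(2)/Q(2)) = (7/12)·log₂((7/12)/(1/4)) = 0.71306

D_KL(P||Q) = -0.35333 + 0.71306 = 0.35973 ≈ 0.3597 bits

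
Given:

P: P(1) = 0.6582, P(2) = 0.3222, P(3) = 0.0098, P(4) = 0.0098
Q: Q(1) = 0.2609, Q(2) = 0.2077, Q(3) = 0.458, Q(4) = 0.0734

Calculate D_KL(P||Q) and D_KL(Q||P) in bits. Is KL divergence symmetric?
D_KL(P||Q) = 1.0000 bits, D_KL(Q||P) = 2.2736 bits. No, KL divergence is not symmetric.

D_KL(P||Q) = Σ P(x) log₂(P(x)/Q(x))

Computing term by term:
  P(1)·log₂(P(1)/Q(1)) = 0.6582·log₂(0.6582/0.2609) = 0.87872
  P(2)·log₂(P(2)/Q(2)) = 0.3222·log₂(0.3222/0.2077) = 0.20410
  P(3)·log₂(P(3)/Q(3)) = 0.0098·log₂(0.0098/0.458) = -0.05435
  P(4)·log₂(P(4)/Q(4)) = 0.0098·log₂(0.0098/0.0734) = -0.02847

D_KL(P||Q) = 0.87872 + 0.20410 - 0.05435 - 0.02847 = 1.00000 ≈ 1.0000 bits

D_KL(Q||P) = Σ Q(x) log₂(Q(x)/P(x))

Computing term by term:
  Q(1)·log₂(Q(1)/P(1)) = 0.2609·log₂(0.2609/0.6582) = -0.34831
  Q(2)·log₂(Q(2)/P(2)) = 0.2077·log₂(0.2077/0.3222) = -0.13157
  Q(3)·log₂(Q(3)/P(3)) = 0.458·log₂(0.458/0.0098) = 2.54026
  Q(4)·log₂(Q(4)/P(4)) = 0.0734·log₂(0.0734/0.0098) = 0.21322

D_KL(Q||P) = -0.34831 - 0.13157 + 2.54026 + 0.21322 = 2.27360 ≈ 2.2736 bits

These are NOT equal (difference: 1.2736 bits). KL divergence is asymmetric: D_KL(P||Q) ≠ D_KL(Q||P) in general.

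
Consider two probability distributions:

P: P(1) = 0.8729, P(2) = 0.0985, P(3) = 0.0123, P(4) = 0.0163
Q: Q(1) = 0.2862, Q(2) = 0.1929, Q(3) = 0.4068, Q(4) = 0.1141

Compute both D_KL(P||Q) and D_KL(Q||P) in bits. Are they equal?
D_KL(P||Q) = 1.2010 bits, D_KL(Q||P) = 2.1003 bits. No, they are not equal.

D_KL(P||Q) = Σ P(x) log₂(P(x)/Q(x))

Computing term by term:
  P(1)·log₂(P(1)/Q(1)) = 0.8729·log₂(0.8729/0.2862) = 1.40432
  P(2)·log₂(P(2)/Q(2)) = 0.0985·log₂(0.0985/0.1929) = -0.09551
  P(3)·log₂(P(3)/Q(3)) = 0.0123·log₂(0.0123/0.4068) = -0.06209
  P(4)·log₂(P(4)/Q(4)) = 0.0163·log₂(0.0163/0.1141) = -0.04576

D_KL(P||Q) = 1.40432 - 0.09551 - 0.06209 - 0.04576 = 1.20096 ≈ 1.2010 bits

D_KL(Q||P) = Σ Q(x) log₂(Q(x)/P(x))

Computing term by term:
  Q(1)·log₂(Q(1)/P(1)) = 0.2862·log₂(0.2862/0.8729) = -0.46044
  Q(2)·log₂(Q(2)/P(2)) = 0.1929·log₂(0.1929/0.0985) = 0.18705
  Q(3)·log₂(Q(3)/P(3)) = 0.4068·log₂(0.4068/0.0123) = 2.05336
  Q(4)·log₂(Q(4)/P(4)) = 0.1141·log₂(0.1141/0.0163) = 0.32032

D_KL(Q||P) = -0.46044 + 0.18705 + 2.05336 + 0.32032 = 2.10029 ≈ 2.1003 bits

These are NOT equal (difference: 0.8993 bits). KL divergence is asymmetric: D_KL(P||Q) ≠ D_KL(Q||P) in general.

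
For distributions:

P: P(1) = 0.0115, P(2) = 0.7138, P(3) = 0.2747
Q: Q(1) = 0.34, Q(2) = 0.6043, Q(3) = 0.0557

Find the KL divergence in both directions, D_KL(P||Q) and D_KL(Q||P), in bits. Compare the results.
D_KL(P||Q) = 0.7477 bits, D_KL(Q||P) = 1.3878 bits. D_KL(Q||P) is larger than D_KL(P||Q) by 0.6401 bits; the two directions differ.

D_KL(P||Q) = Σ P(x) log₂(P(x)/Q(x))

Computing term by term:
  P(1)·log₂(P(1)/Q(1)) = 0.0115·log₂(0.0115/0.34) = -0.05619
  P(2)·log₂(P(2)/Q(2)) = 0.7138·log₂(0.7138/0.6043) = 0.17149
  P(3)·log₂(P(3)/Q(3)) = 0.2747·log₂(0.2747/0.0557) = 0.63239

D_KL(P||Q) = -0.05619 + 0.17149 + 0.63239 = 0.74769 ≈ 0.7477 bits

D_KL(Q||P) = Σ Q(x) log₂(Q(x)/P(x))

Computing term by term:
  Q(1)·log₂(Q(1)/P(1)) = 0.34·log₂(0.34/0.0115) = 1.66118
  Q(2)·log₂(Q(2)/P(2)) = 0.6043·log₂(0.6043/0.7138) = -0.14519
  Q(3)·log₂(Q(3)/P(3)) = 0.0557·log₂(0.0557/0.2747) = -0.12823

D_KL(Q||P) = 1.66118 - 0.14519 - 0.12823 = 1.38776 ≈ 1.3878 bits

These are NOT equal (difference: 0.6401 bits). KL divergence is asymmetric: D_KL(P||Q) ≠ D_KL(Q||P) in general.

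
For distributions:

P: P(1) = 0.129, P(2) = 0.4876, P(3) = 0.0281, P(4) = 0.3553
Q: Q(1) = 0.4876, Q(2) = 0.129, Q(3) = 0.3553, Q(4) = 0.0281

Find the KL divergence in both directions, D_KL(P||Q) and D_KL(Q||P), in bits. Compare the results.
D_KL(P||Q) = 1.8856 bits, D_KL(Q||P) = 1.8856 bits. The two directions give exactly the same value for this pair.

D_KL(P||Q) = Σ P(x) log₂(P(x)/Q(x))

Computing term by term:
  P(1)·log₂(P(1)/Q(1)) = 0.129·log₂(0.129/0.4876) = -0.24746
  P(2)·log₂(P(2)/Q(2)) = 0.4876·log₂(0.4876/0.129) = 0.93538
  P(3)·log₂(P(3)/Q(3)) = 0.0281·log₂(0.0281/0.3553) = -0.10286
  P(4)·log₂(P(4)/Q(4)) = 0.3553·log₂(0.3553/0.0281) = 1.30054

D_KL(P||Q) = -0.24746 + 0.93538 - 0.10286 + 1.30054 = 1.88560 ≈ 1.8856 bits

D_KL(Q||P) = Σ Q(x) log₂(Q(x)/P(x))

Computing term by term:
  Q(1)·log₂(Q(1)/P(1)) = 0.4876·log₂(0.4876/0.129) = 0.93538
  Q(2)·log₂(Q(2)/P(2)) = 0.129·log₂(0.129/0.4876) = -0.24746
  Q(3)·log₂(Q(3)/P(3)) = 0.3553·log₂(0.3553/0.0281) = 1.30054
  Q(4)·log₂(Q(4)/P(4)) = 0.0281·log₂(0.0281/0.3553) = -0.10286

D_KL(Q||P) = 0.93538 - 0.24746 + 1.30054 - 0.10286 = 1.88560 ≈ 1.8856 bits

These ARE equal here. Q is P with outcomes relabeled (Q(1) = P(2), Q(2) = P(1), Q(3) = P(4), Q(4) = P(3)) by a relabeling that is its own inverse, so the two sums contain exactly the same terms in a different order. This is a special case — KL divergence is not symmetric in general: D_KL(P||Q) ≠ D_KL(Q||P) for most P, Q.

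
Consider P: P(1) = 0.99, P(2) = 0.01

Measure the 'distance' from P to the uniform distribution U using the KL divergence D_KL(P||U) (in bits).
0.9192 bits

U(i) = 1/2 for all i

D_KL(P||U) = Σ P(x) log₂(P(x) / (1/2))
           = Σ P(x) log₂(P(x)) + log₂(2)
           = log₂(2) - H(P)

H(P) = -Σ P(x) log₂(P(x)):
  -P(1)·log₂(P(1)) = -(0.99)·log₂(0.99) = 0.01435
  -P(2)·log₂(P(2)) = -(0.01)·log₂(0.01) = 0.06644
H(P) = 0.01435 + 0.06644 = 0.08079 bits

log₂(2) = 1.00000 bits

D_KL(P||U) = 1.00000 - 0.08079 = 0.91921 ≈ 0.9192 bits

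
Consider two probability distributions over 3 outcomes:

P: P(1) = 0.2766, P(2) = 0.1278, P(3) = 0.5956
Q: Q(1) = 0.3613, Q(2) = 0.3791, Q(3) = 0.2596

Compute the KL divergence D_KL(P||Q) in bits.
0.4065 bits

D_KL(P||Q) = Σ P(x) log₂(P(x)/Q(x))

Computing term by term:
  P(1)·log₂(P(1)/Q(1)) = 0.2766·log₂(0.2766/0.3613) = -0.10660
  P(2)·log₂(P(2)/Q(2)) = 0.1278·log₂(0.1278/0.3791) = -0.20048
  P(3)·log₂(P(3)/Q(3)) = 0.5956·log₂(0.5956/0.2596) = 0.71356

D_KL(P||Q) = -0.10660 - 0.20048 + 0.71356 = 0.40648 ≈ 0.4065 bits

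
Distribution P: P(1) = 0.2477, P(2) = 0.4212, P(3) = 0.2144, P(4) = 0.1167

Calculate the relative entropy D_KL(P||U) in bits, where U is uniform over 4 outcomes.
0.1379 bits

U(i) = 1/4 for all i

D_KL(P||U) = Σ P(x) log₂(P(x) / (1/4))
           = Σ P(x) log₂(P(x)) + log₂(4)
           = log₂(4) - H(P)

H(P) = -Σ P(x) log₂(P(x)):
  -P(1)·log₂(P(1)) = -(0.2477)·log₂(0.2477) = 0.49870
  -P(2)·log₂(P(2)) = -(0.4212)·log₂(0.4212) = 0.52541
  -P(3)·log₂(P(3)) = -(0.2144)·log₂(0.2144) = 0.47632
  -P(4)·log₂(P(4)) = -(0.1167)·log₂(0.1167) = 0.36167
H(P) = 0.49870 + 0.52541 + 0.47632 + 0.36167 = 1.86210 bits

log₂(4) = 2.00000 bits

D_KL(P||U) = 2.00000 - 1.86210 = 0.13790 ≈ 0.1379 bits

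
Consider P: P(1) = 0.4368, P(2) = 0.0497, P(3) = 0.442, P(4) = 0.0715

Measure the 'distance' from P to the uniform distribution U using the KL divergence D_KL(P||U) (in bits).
0.4701 bits

U(i) = 1/4 for all i

D_KL(P||U) = Σ P(x) log₂(P(x) / (1/4))
           = Σ P(x) log₂(P(x)) + log₂(4)
           = log₂(4) - H(P)

H(P) = -Σ P(x) log₂(P(x)):
  -P(1)·log₂(P(1)) = -(0.4368)·log₂(0.4368) = 0.52196
  -P(2)·log₂(P(2)) = -(0.0497)·log₂(0.0497) = 0.21523
  -P(3)·log₂(P(3)) = -(0.442)·log₂(0.442) = 0.52062
  -P(4)·log₂(P(4)) = -(0.0715)·log₂(0.0715) = 0.27212
H(P) = 0.52196 + 0.21523 + 0.52062 + 0.27212 = 1.52993 bits

log₂(4) = 2.00000 bits

D_KL(P||U) = 2.00000 - 1.52993 = 0.47007 ≈ 0.4701 bits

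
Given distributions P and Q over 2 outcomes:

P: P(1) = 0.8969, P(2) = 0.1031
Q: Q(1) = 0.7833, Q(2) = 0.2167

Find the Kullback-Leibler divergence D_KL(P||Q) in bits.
0.0648 bits

D_KL(P||Q) = Σ P(x) log₂(P(x)/Q(x))

Computing term by term:
  P(1)·log₂(P(1)/Q(1)) = 0.8969·log₂(0.8969/0.7833) = 0.17524
  P(2)·log₂(P(2)/Q(2)) = 0.1031·log₂(0.1031/0.2167) = -0.11049

D_KL(P||Q) = 0.17524 - 0.11049 = 0.06475 ≈ 0.0648 bits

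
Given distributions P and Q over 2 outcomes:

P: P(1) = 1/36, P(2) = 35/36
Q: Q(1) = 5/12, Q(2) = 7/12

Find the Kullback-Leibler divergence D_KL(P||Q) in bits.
0.6080 bits

D_KL(P||Q) = Σ P(x) log₂(P(x)/Q(x))

Computing term by term:
  P(1)·log₂(P(1)/Q(1)) = (1/36)·log₂((1/36)/(5/12)) = -0.10852
  P(2)·log₂(P(2)/Q(2)) = (35/36)·log₂((35/36)/(7/12)) = 0.71649

D_KL(P||Q) = -0.10852 + 0.71649 = 0.60797 ≈ 0.6080 bits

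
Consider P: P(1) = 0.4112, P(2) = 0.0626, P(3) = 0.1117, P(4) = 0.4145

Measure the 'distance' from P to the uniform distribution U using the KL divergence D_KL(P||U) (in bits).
0.3427 bits

U(i) = 1/4 for all i

D_KL(P||U) = Σ P(x) log₂(P(x) / (1/4))
           = Σ P(x) log₂(P(x)) + log₂(4)
           = log₂(4) - H(P)

H(P) = -Σ P(x) log₂(P(x)):
  -P(1)·log₂(P(1)) = -(0.4112)·log₂(0.4112) = 0.52719
  -P(2)·log₂(P(2)) = -(0.0626)·log₂(0.0626) = 0.25026
  -P(3)·log₂(P(3)) = -(0.1117)·log₂(0.1117) = 0.35323
  -P(4)·log₂(P(4)) = -(0.4145)·log₂(0.4145) = 0.52665
H(P) = 0.52719 + 0.25026 + 0.35323 + 0.52665 = 1.65733 bits

log₂(4) = 2.00000 bits

D_KL(P||U) = 2.00000 - 1.65733 = 0.34267 ≈ 0.3427 bits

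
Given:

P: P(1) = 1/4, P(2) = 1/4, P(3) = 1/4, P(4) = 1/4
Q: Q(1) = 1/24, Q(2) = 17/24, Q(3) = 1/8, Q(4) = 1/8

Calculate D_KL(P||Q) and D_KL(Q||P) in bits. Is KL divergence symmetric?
D_KL(P||Q) = 0.7706 bits, D_KL(Q||P) = 0.7066 bits. No, KL divergence is not symmetric.

D_KL(P||Q) = Σ P(x) log₂(P(x)/Q(x))

Computing term by term:
  P(1)·log₂(P(1)/Q(1)) = (1/4)·log₂((1/4)/(1/24)) = 0.64624
  P(2)·log₂(P(2)/Q(2)) = (1/4)·log₂((1/4)/(17/24)) = -0.37563
  P(3)·log₂(P(3)/Q(3)) = (1/4)·log₂((1/4)/(1/8)) = 0.25000
  P(4)·log₂(P(4)/Q(4)) = (1/4)·log₂((1/4)/(1/8)) = 0.25000

D_KL(P||Q) = 0.64624 - 0.37563 + 0.25000 + 0.25000 = 0.77061 ≈ 0.7706 bits

D_KL(Q||P) = Σ Q(x) log₂(Q(x)/P(x))

Computing term by term:
  Q(1)·log₂(Q(1)/P(1)) = (1/24)·log₂((1/24)/(1/4)) = -0.10771
  Q(2)·log₂(Q(2)/P(2)) = (17/24)·log₂((17/24)/(1/4)) = 1.06427
  Q(3)·log₂(Q(3)/P(3)) = (1/8)·log₂((1/8)/(1/4)) = -0.12500
  Q(4)·log₂(Q(4)/P(4)) = (1/8)·log₂((1/8)/(1/4)) = -0.12500

D_KL(Q||P) = -0.10771 + 1.06427 - 0.12500 - 0.12500 = 0.70656 ≈ 0.7066 bits

These are NOT equal (difference: 0.0640 bits). KL divergence is asymmetric: D_KL(P||Q) ≠ D_KL(Q||P) in general.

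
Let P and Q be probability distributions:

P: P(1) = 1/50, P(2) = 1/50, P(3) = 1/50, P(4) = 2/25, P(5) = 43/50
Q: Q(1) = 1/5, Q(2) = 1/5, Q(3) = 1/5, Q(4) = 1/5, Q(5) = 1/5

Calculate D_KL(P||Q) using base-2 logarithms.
1.5047 bits

D_KL(P||Q) = Σ P(x) log₂(P(x)/Q(x))

Computing term by term:
  P(1)·log₂(P(1)/Q(1)) = (1/50)·log₂((1/50)/(1/5)) = -0.06644
  P(2)·log₂(P(2)/Q(2)) = (1/50)·log₂((1/50)/(1/5)) = -0.06644
  P(3)·log₂(P(3)/Q(3)) = (1/50)·log₂((1/50)/(1/5)) = -0.06644
  P(4)·log₂(P(4)/Q(4)) = (2/25)·log₂((2/25)/(1/5)) = -0.10575
  P(5)·log₂(P(5)/Q(5)) = (43/50)·log₂((43/50)/(1/5)) = 1.80973

D_KL(P||Q) = -0.06644 - 0.06644 - 0.06644 - 0.10575 + 1.80973 = 1.50466 ≈ 1.5047 bits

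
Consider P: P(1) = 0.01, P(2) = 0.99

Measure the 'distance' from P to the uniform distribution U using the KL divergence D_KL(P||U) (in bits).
0.9192 bits

U(i) = 1/2 for all i

D_KL(P||U) = Σ P(x) log₂(P(x) / (1/2))
           = Σ P(x) log₂(P(x)) + log₂(2)
           = log₂(2) - H(P)

H(P) = -Σ P(x) log₂(P(x)):
  -P(1)·log₂(P(1)) = -(0.01)·log₂(0.01) = 0.06644
  -P(2)·log₂(P(2)) = -(0.99)·log₂(0.99) = 0.01435
H(P) = 0.06644 + 0.01435 = 0.08079 bits

log₂(2) = 1.00000 bits

D_KL(P||U) = 1.00000 - 0.08079 = 0.91921 ≈ 0.9192 bits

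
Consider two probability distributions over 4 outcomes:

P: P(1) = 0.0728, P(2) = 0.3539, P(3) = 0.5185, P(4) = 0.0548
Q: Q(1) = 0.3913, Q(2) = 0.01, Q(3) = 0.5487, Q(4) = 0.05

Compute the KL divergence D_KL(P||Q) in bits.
1.6092 bits

D_KL(P||Q) = Σ P(x) log₂(P(x)/Q(x))

Computing term by term:
  P(1)·log₂(P(1)/Q(1)) = 0.0728·log₂(0.0728/0.3913) = -0.17663
  P(2)·log₂(P(2)/Q(2)) = 0.3539·log₂(0.3539/0.01) = 1.82091
  P(3)·log₂(P(3)/Q(3)) = 0.5185·log₂(0.5185/0.5487) = -0.04235
  P(4)·log₂(P(4)/Q(4)) = 0.0548·log₂(0.0548/0.05) = 0.00725

D_KL(P||Q) = -0.17663 + 1.82091 - 0.04235 + 0.00725 = 1.60918 ≈ 1.6092 bits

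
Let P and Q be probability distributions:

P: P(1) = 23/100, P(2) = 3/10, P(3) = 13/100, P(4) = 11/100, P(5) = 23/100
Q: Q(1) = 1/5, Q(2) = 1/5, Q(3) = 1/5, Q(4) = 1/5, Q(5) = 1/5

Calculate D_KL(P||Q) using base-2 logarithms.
0.0926 bits

D_KL(P||Q) = Σ P(x) log₂(P(x)/Q(x))

Computing term by term:
  P(1)·log₂(P(1)/Q(1)) = (23/100)·log₂((23/100)/(1/5)) = 0.04638
  P(2)·log₂(P(2)/Q(2)) = (3/10)·log₂((3/10)/(1/5)) = 0.17549
  P(3)·log₂(P(3)/Q(3)) = (13/100)·log₂((13/100)/(1/5)) = -0.08079
  P(4)·log₂(P(4)/Q(4)) = (11/100)·log₂((11/100)/(1/5)) = -0.09487
  P(5)·log₂(P(5)/Q(5)) = (23/100)·log₂((23/100)/(1/5)) = 0.04638

D_KL(P||Q) = 0.04638 + 0.17549 - 0.08079 - 0.09487 + 0.04638 = 0.09259 ≈ 0.0926 bits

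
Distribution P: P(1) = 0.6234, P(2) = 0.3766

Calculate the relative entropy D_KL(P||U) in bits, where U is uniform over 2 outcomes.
0.0444 bits

U(i) = 1/2 for all i

D_KL(P||U) = Σ P(x) log₂(P(x) / (1/2))
           = Σ P(x) log₂(P(x)) + log₂(2)
           = log₂(2) - H(P)

H(P) = -Σ P(x) log₂(P(x)):
  -P(1)·log₂(P(1)) = -(0.6234)·log₂(0.6234) = 0.42502
  -P(2)·log₂(P(2)) = -(0.3766)·log₂(0.3766) = 0.53059
H(P) = 0.42502 + 0.53059 = 0.95561 bits

log₂(2) = 1.00000 bits

D_KL(P||U) = 1.00000 - 0.95561 = 0.04439 ≈ 0.0444 bits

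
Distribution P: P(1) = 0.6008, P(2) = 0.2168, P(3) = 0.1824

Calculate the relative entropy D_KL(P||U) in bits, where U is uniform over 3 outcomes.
0.2174 bits

U(i) = 1/3 for all i

D_KL(P||U) = Σ P(x) log₂(P(x) / (1/3))
           = Σ P(x) log₂(P(x)) + log₂(3)
           = log₂(3) - H(P)

H(P) = -Σ P(x) log₂(P(x)):
  -P(1)·log₂(P(1)) = -(0.6008)·log₂(0.6008) = 0.44161
  -P(2)·log₂(P(2)) = -(0.2168)·log₂(0.2168) = 0.47817
  -P(3)·log₂(P(3)) = -(0.1824)·log₂(0.1824) = 0.44776
H(P) = 0.44161 + 0.47817 + 0.44776 = 1.36754 bits

log₂(3) = 1.58496 bits

D_KL(P||U) = 1.58496 - 1.36754 = 0.21742 ≈ 0.2174 bits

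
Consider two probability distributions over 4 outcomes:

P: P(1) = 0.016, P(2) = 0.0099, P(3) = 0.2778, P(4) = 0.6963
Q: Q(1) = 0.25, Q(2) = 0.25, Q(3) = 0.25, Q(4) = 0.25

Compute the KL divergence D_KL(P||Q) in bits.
0.9617 bits

D_KL(P||Q) = Σ P(x) log₂(P(x)/Q(x))

Computing term by term:
  P(1)·log₂(P(1)/Q(1)) = 0.016·log₂(0.016/0.25) = -0.06345
  P(2)·log₂(P(2)/Q(2)) = 0.0099·log₂(0.0099/0.25) = -0.04612
  P(3)·log₂(P(3)/Q(3)) = 0.2778·log₂(0.2778/0.25) = 0.04226
  P(4)·log₂(P(4)/Q(4)) = 0.6963·log₂(0.6963/0.25) = 1.02898

D_KL(P||Q) = -0.06345 - 0.04612 + 0.04226 + 1.02898 = 0.96167 ≈ 0.9617 bits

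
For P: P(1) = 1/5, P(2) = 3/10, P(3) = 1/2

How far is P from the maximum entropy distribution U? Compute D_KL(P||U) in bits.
0.0995 bits

U(i) = 1/3 for all i

D_KL(P||U) = Σ P(x) log₂(P(x) / (1/3))
           = Σ P(x) log₂(P(x)) + log₂(3)
           = log₂(3) - H(P)

H(P) = -Σ P(x) log₂(P(x)):
  -P(1)·log₂(P(1)) = -(1/5)·log₂(1/5) = 0.46439
  -P(2)·log₂(P(2)) = -(3/10)·log₂(3/10) = 0.52109
  -P(3)·log₂(P(3)) = -(1/2)·log₂(1/2) = 0.50000
H(P) = 0.46439 + 0.52109 + 0.50000 = 1.48548 bits

log₂(3) = 1.58496 bits

D_KL(P||U) = 1.58496 - 1.48548 = 0.09948 ≈ 0.0995 bits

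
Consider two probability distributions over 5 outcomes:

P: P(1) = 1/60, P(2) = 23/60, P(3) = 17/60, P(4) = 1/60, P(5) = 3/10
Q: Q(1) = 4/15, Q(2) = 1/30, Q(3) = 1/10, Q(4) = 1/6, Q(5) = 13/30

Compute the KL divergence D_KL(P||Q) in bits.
1.4952 bits

D_KL(P||Q) = Σ P(x) log₂(P(x)/Q(x))

Computing term by term:
  P(1)·log₂(P(1)/Q(1)) = (1/60)·log₂((1/60)/(4/15)) = -0.06667
  P(2)·log₂(P(2)/Q(2)) = (23/60)·log₂((23/60)/(1/30)) = 1.35070
  P(3)·log₂(P(3)/Q(3)) = (17/60)·log₂((17/60)/(1/10)) = 0.42571
  P(4)·log₂(P(4)/Q(4)) = (1/60)·log₂((1/60)/(1/6)) = -0.05537
  P(5)·log₂(P(5)/Q(5)) = (3/10)·log₂((3/10)/(13/30)) = -0.15915

D_KL(P||Q) = -0.06667 + 1.35070 + 0.42571 - 0.05537 - 0.15915 = 1.49522 ≈ 1.4952 bits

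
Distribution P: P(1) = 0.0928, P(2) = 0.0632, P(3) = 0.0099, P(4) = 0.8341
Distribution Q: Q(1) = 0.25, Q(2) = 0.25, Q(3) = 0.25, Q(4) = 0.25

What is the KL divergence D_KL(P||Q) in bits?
1.1457 bits

D_KL(P||Q) = Σ P(x) log₂(P(x)/Q(x))

Computing term by term:
  P(1)·log₂(P(1)/Q(1)) = 0.0928·log₂(0.0928/0.25) = -0.13268
  P(2)·log₂(P(2)/Q(2)) = 0.0632·log₂(0.0632/0.25) = -0.12538
  P(3)·log₂(P(3)/Q(3)) = 0.0099·log₂(0.0099/0.25) = -0.04612
  P(4)·log₂(P(4)/Q(4)) = 0.8341·log₂(0.8341/0.25) = 1.44991

D_KL(P||Q) = -0.13268 - 0.12538 - 0.04612 + 1.44991 = 1.14573 ≈ 1.1457 bits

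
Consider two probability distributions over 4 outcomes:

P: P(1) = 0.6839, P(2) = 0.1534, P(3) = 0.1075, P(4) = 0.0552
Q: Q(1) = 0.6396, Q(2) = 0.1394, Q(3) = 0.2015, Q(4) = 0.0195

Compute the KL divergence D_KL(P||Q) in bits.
0.0727 bits

D_KL(P||Q) = Σ P(x) log₂(P(x)/Q(x))

Computing term by term:
  P(1)·log₂(P(1)/Q(1)) = 0.6839·log₂(0.6839/0.6396) = 0.06608
  P(2)·log₂(P(2)/Q(2)) = 0.1534·log₂(0.1534/0.1394) = 0.02118
  P(3)·log₂(P(3)/Q(3)) = 0.1075·log₂(0.1075/0.2015) = -0.09744
  P(4)·log₂(P(4)/Q(4)) = 0.0552·log₂(0.0552/0.0195) = 0.08287

D_KL(P||Q) = 0.06608 + 0.02118 - 0.09744 + 0.08287 = 0.07269 ≈ 0.0727 bits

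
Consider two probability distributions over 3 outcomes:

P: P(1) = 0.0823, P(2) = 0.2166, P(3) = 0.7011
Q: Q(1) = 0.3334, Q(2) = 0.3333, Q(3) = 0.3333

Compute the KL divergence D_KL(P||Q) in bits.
0.4514 bits

D_KL(P||Q) = Σ P(x) log₂(P(x)/Q(x))

Computing term by term:
  P(1)·log₂(P(1)/Q(1)) = 0.0823·log₂(0.0823/0.3334) = -0.16611
  P(2)·log₂(P(2)/Q(2)) = 0.2166·log₂(0.2166/0.3333) = -0.13468
  P(3)·log₂(P(3)/Q(3)) = 0.7011·log₂(0.7011/0.3333) = 0.75214

D_KL(P||Q) = -0.16611 - 0.13468 + 0.75214 = 0.45135 ≈ 0.4514 bits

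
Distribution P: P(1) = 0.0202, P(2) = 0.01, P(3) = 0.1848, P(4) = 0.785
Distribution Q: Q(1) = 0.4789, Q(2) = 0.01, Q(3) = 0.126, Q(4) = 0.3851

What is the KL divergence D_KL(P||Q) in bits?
0.8164 bits

D_KL(P||Q) = Σ P(x) log₂(P(x)/Q(x))

Computing term by term:
  P(1)·log₂(P(1)/Q(1)) = 0.0202·log₂(0.0202/0.4789) = -0.09226
  P(2)·log₂(P(2)/Q(2)) = 0.01·log₂(0.01/0.01) = 0.00000
  P(3)·log₂(P(3)/Q(3)) = 0.1848·log₂(0.1848/0.126) = 0.10211
  P(4)·log₂(P(4)/Q(4)) = 0.785·log₂(0.785/0.3851) = 0.80656

D_KL(P||Q) = -0.09226 + 0.00000 + 0.10211 + 0.80656 = 0.81641 ≈ 0.8164 bits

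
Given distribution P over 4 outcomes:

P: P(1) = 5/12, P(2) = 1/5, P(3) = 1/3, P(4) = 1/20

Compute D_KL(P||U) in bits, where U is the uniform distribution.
0.2649 bits

U(i) = 1/4 for all i

D_KL(P||U) = Σ P(x) log₂(P(x) / (1/4))
           = Σ P(x) log₂(P(x)) + log₂(4)
           = log₂(4) - H(P)

H(P) = -Σ P(x) log₂(P(x)):
  -P(1)·log₂(P(1)) = -(5/12)·log₂(5/12) = 0.52626
  -P(2)·log₂(P(2)) = -(1/5)·log₂(1/5) = 0.46439
  -P(3)·log₂(P(3)) = -(1/3)·log₂(1/3) = 0.52832
  -P(4)·log₂(P(4)) = -(1/20)·log₂(1/20) = 0.21610
H(P) = 0.52626 + 0.46439 + 0.52832 + 0.21610 = 1.73507 bits

log₂(4) = 2.00000 bits

D_KL(P||U) = 2.00000 - 1.73507 = 0.26493 ≈ 0.2649 bits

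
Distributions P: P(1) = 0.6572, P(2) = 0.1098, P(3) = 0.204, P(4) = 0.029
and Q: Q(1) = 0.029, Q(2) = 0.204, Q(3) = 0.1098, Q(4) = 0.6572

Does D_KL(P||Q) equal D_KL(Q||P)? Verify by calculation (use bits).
D_KL(P||Q) = 2.9125 bits, D_KL(Q||P) = 2.9125 bits. Yes — for this pair D_KL(P||Q) = D_KL(Q||P).

D_KL(P||Q) = Σ P(x) log₂(P(x)/Q(x))

Computing term by term:
  P(1)·log₂(P(1)/Q(1)) = 0.6572·log₂(0.6572/0.029) = 2.95885
  P(2)·log₂(P(2)/Q(2)) = 0.1098·log₂(0.1098/0.204) = -0.09813
  P(3)·log₂(P(3)/Q(3)) = 0.204·log₂(0.204/0.1098) = 0.18231
  P(4)·log₂(P(4)/Q(4)) = 0.029·log₂(0.029/0.6572) = -0.13056

D_KL(P||Q) = 2.95885 - 0.09813 + 0.18231 - 0.13056 = 2.91247 ≈ 2.9125 bits

D_KL(Q||P) = Σ Q(x) log₂(Q(x)/P(x))

Computing term by term:
  Q(1)·log₂(Q(1)/P(1)) = 0.029·log₂(0.029/0.6572) = -0.13056
  Q(2)·log₂(Q(2)/P(2)) = 0.204·log₂(0.204/0.1098) = 0.18231
  Q(3)·log₂(Q(3)/P(3)) = 0.1098·log₂(0.1098/0.204) = -0.09813
  Q(4)·log₂(Q(4)/P(4)) = 0.6572·log₂(0.6572/0.029) = 2.95885

D_KL(Q||P) = -0.13056 + 0.18231 - 0.09813 + 2.95885 = 2.91247 ≈ 2.9125 bits

These ARE equal here. Q is P with outcomes relabeled (Q(1) = P(4), Q(2) = P(3), Q(3) = P(2), Q(4) = P(1)) by a relabeling that is its own inverse, so the two sums contain exactly the same terms in a different order. This is a special case — KL divergence is not symmetric in general: D_KL(P||Q) ≠ D_KL(Q||P) for most P, Q.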